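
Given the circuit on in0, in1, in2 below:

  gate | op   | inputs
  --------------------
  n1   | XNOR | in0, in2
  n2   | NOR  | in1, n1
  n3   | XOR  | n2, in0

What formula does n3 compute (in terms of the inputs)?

(in1 NOR (in0 XNOR in2)) XOR in0

n1 = in0 XNOR in2
n2 = in1 NOR n1 = in1 NOR (in0 XNOR in2)
n3 = n2 XOR in0 = (in1 NOR (in0 XNOR in2)) XOR in0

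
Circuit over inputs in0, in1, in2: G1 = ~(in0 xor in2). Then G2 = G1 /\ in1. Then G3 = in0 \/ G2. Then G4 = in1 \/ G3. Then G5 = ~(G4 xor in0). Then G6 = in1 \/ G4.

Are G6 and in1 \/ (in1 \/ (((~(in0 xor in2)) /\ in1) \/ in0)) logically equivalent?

G1 = ~(in0 xor in2)
G2 = G1 /\ in1 = (~(in0 xor in2)) /\ in1
G3 = in0 \/ G2 = in0 \/ ((~(in0 xor in2)) /\ in1)
G4 = in1 \/ G3 = in1 \/ (in0 \/ ((~(in0 xor in2)) /\ in1))
G6 = in1 \/ G4 = in1 \/ (in1 \/ (in0 \/ ((~(in0 xor in2)) /\ in1)))
At in0=0, in1=0, in2=0: circuit gives 0, formula gives 0.
At in0=0, in1=1, in2=0: circuit gives 1, formula gives 1.
Agrees on all 8 inputs.

Yes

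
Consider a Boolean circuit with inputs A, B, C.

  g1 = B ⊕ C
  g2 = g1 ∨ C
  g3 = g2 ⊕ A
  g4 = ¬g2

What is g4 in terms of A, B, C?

¬((B ⊕ C) ∨ C)

g1 = B ⊕ C
g2 = g1 ∨ C = (B ⊕ C) ∨ C
g4 = ¬g2 = ¬((B ⊕ C) ∨ C)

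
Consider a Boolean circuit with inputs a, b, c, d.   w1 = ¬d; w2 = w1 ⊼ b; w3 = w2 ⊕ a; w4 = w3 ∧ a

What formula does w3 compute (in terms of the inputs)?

(¬d ⊼ b) ⊕ a

w1 = ¬d
w2 = w1 ⊼ b = ¬d ⊼ b
w3 = w2 ⊕ a = (¬d ⊼ b) ⊕ a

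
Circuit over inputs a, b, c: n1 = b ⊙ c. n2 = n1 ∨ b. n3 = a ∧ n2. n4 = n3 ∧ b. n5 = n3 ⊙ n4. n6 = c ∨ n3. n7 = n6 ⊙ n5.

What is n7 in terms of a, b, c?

(c ∨ (a ∧ ((b ⊙ c) ∨ b))) ⊙ ((a ∧ ((b ⊙ c) ∨ b)) ⊙ ((a ∧ ((b ⊙ c) ∨ b)) ∧ b))

n1 = b ⊙ c
n2 = n1 ∨ b = (b ⊙ c) ∨ b
n3 = a ∧ n2 = a ∧ ((b ⊙ c) ∨ b)
n4 = n3 ∧ b = (a ∧ ((b ⊙ c) ∨ b)) ∧ b
n5 = n3 ⊙ n4 = (a ∧ ((b ⊙ c) ∨ b)) ⊙ ((a ∧ ((b ⊙ c) ∨ b)) ∧ b)
n6 = c ∨ n3 = c ∨ (a ∧ ((b ⊙ c) ∨ b))
n7 = n6 ⊙ n5 = (c ∨ (a ∧ ((b ⊙ c) ∨ b))) ⊙ ((a ∧ ((b ⊙ c) ∨ b)) ⊙ ((a ∧ ((b ⊙ c) ∨ b)) ∧ b))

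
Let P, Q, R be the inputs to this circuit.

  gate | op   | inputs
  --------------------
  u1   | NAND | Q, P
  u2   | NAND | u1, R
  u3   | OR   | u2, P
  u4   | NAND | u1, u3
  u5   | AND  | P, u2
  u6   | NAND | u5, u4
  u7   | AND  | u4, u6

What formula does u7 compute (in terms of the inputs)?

((Q NAND P) NAND (((Q NAND P) NAND R) OR P)) AND ((P AND ((Q NAND P) NAND R)) NAND ((Q NAND P) NAND (((Q NAND P) NAND R) OR P)))

u1 = Q NAND P
u2 = u1 NAND R = (Q NAND P) NAND R
u3 = u2 OR P = ((Q NAND P) NAND R) OR P
u4 = u1 NAND u3 = (Q NAND P) NAND (((Q NAND P) NAND R) OR P)
u5 = P AND u2 = P AND ((Q NAND P) NAND R)
u6 = u5 NAND u4 = (P AND ((Q NAND P) NAND R)) NAND ((Q NAND P) NAND (((Q NAND P) NAND R) OR P))
u7 = u4 AND u6 = ((Q NAND P) NAND (((Q NAND P) NAND R) OR P)) AND ((P AND ((Q NAND P) NAND R)) NAND ((Q NAND P) NAND (((Q NAND P) NAND R) OR P)))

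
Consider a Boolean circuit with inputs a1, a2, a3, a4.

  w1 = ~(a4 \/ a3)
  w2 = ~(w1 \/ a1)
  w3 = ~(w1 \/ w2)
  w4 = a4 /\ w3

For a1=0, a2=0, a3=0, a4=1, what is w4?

0

w1 = ~(1 \/ 0) = 0
w2 = ~(0 \/ 0) = 1
w3 = ~(0 \/ 1) = 0
w4 = 1 /\ 0 = 0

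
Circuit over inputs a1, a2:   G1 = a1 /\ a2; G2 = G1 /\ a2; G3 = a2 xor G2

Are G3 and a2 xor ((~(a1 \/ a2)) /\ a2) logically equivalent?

G1 = a1 /\ a2
G2 = G1 /\ a2 = (a1 /\ a2) /\ a2
G3 = a2 xor G2 = a2 xor ((a1 /\ a2) /\ a2)
At a1=1, a2=1: circuit gives 0, formula gives 1.

No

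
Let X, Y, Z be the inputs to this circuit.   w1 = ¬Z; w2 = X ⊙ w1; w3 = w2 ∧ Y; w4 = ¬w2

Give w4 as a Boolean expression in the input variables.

¬(X ⊙ ¬Z)

w1 = ¬Z
w2 = X ⊙ w1 = X ⊙ ¬Z
w4 = ¬w2 = ¬(X ⊙ ¬Z)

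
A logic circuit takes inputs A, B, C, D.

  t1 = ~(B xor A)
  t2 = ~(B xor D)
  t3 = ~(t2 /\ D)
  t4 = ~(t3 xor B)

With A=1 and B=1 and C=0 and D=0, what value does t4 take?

1

t2 = ~(1 xor 0) = 0
t3 = ~(0 /\ 0) = 1
t4 = ~(1 xor 1) = 1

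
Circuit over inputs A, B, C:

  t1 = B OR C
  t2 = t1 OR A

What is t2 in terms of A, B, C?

t1 = B OR C
t2 = t1 OR A = (B OR C) OR A

(B OR C) OR A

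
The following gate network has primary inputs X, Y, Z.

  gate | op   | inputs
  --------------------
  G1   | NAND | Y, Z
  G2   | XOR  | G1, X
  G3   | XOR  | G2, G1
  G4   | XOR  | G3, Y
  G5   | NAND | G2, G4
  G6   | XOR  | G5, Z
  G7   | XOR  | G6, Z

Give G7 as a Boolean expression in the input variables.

((((Y NAND Z) XOR X) NAND ((((Y NAND Z) XOR X) XOR (Y NAND Z)) XOR Y)) XOR Z) XOR Z

G1 = Y NAND Z
G2 = G1 XOR X = (Y NAND Z) XOR X
G3 = G2 XOR G1 = ((Y NAND Z) XOR X) XOR (Y NAND Z)
G4 = G3 XOR Y = (((Y NAND Z) XOR X) XOR (Y NAND Z)) XOR Y
G5 = G2 NAND G4 = ((Y NAND Z) XOR X) NAND ((((Y NAND Z) XOR X) XOR (Y NAND Z)) XOR Y)
G6 = G5 XOR Z = (((Y NAND Z) XOR X) NAND ((((Y NAND Z) XOR X) XOR (Y NAND Z)) XOR Y)) XOR Z
G7 = G6 XOR Z = ((((Y NAND Z) XOR X) NAND ((((Y NAND Z) XOR X) XOR (Y NAND Z)) XOR Y)) XOR Z) XOR Z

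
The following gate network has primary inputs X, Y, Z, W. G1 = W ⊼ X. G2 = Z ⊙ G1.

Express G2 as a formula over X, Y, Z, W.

G1 = W ⊼ X
G2 = Z ⊙ G1 = Z ⊙ (W ⊼ X)

Z ⊙ (W ⊼ X)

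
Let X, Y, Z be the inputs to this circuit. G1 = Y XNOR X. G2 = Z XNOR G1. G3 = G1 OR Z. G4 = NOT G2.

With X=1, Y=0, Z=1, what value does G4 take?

G1 = 0 XNOR 1 = 0
G2 = 1 XNOR 0 = 0
G4 = NOT 0 = 1

1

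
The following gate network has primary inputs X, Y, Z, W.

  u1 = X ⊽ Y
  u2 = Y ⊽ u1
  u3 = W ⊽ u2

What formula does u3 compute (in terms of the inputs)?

W ⊽ (Y ⊽ (X ⊽ Y))

u1 = X ⊽ Y
u2 = Y ⊽ u1 = Y ⊽ (X ⊽ Y)
u3 = W ⊽ u2 = W ⊽ (Y ⊽ (X ⊽ Y))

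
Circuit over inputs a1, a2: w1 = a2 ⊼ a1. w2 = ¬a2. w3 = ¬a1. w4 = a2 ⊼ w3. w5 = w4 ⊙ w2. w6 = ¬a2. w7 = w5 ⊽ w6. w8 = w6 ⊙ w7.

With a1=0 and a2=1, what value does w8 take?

w2 = ¬1 = 0
w3 = ¬0 = 1
w4 = 1 ⊼ 1 = 0
w5 = 0 ⊙ 0 = 1
w6 = ¬1 = 0
w7 = 1 ⊽ 0 = 0
w8 = 0 ⊙ 0 = 1

1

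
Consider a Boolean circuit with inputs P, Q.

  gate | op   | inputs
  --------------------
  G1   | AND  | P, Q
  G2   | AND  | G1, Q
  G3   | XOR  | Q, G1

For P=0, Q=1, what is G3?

1

G1 = 0 AND 1 = 0
G3 = 1 XOR 0 = 1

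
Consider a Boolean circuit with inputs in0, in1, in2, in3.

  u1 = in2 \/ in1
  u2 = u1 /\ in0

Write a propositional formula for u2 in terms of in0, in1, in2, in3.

u1 = in2 \/ in1
u2 = u1 /\ in0 = (in2 \/ in1) /\ in0

(in2 \/ in1) /\ in0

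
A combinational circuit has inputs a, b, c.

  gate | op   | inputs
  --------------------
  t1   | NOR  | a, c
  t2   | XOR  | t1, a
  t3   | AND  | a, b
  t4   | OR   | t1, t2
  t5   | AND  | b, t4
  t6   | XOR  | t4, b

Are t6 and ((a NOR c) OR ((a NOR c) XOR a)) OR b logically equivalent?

No

t1 = a NOR c
t2 = t1 XOR a = (a NOR c) XOR a
t4 = t1 OR t2 = (a NOR c) OR ((a NOR c) XOR a)
t6 = t4 XOR b = ((a NOR c) OR ((a NOR c) XOR a)) XOR b
At a=0, b=1, c=0: circuit gives 0, formula gives 1.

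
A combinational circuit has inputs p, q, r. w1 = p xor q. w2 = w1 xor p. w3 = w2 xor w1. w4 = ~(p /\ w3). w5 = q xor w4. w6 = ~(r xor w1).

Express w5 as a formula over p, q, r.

q xor (~(p /\ (((p xor q) xor p) xor (p xor q))))

w1 = p xor q
w2 = w1 xor p = (p xor q) xor p
w3 = w2 xor w1 = ((p xor q) xor p) xor (p xor q)
w4 = ~(p /\ w3) = ~(p /\ (((p xor q) xor p) xor (p xor q)))
w5 = q xor w4 = q xor (~(p /\ (((p xor q) xor p) xor (p xor q))))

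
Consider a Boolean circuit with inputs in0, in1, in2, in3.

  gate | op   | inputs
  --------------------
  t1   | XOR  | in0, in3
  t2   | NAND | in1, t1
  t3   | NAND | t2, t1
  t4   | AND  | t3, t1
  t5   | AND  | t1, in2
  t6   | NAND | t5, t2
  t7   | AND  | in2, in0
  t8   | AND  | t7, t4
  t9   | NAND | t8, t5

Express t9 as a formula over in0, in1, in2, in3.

t1 = in0 XOR in3
t2 = in1 NAND t1 = in1 NAND (in0 XOR in3)
t3 = t2 NAND t1 = (in1 NAND (in0 XOR in3)) NAND (in0 XOR in3)
t4 = t3 AND t1 = ((in1 NAND (in0 XOR in3)) NAND (in0 XOR in3)) AND (in0 XOR in3)
t5 = t1 AND in2 = (in0 XOR in3) AND in2
t7 = in2 AND in0
t8 = t7 AND t4 = (in2 AND in0) AND (((in1 NAND (in0 XOR in3)) NAND (in0 XOR in3)) AND (in0 XOR in3))
t9 = t8 NAND t5 = ((in2 AND in0) AND (((in1 NAND (in0 XOR in3)) NAND (in0 XOR in3)) AND (in0 XOR in3))) NAND ((in0 XOR in3) AND in2)

((in2 AND in0) AND (((in1 NAND (in0 XOR in3)) NAND (in0 XOR in3)) AND (in0 XOR in3))) NAND ((in0 XOR in3) AND in2)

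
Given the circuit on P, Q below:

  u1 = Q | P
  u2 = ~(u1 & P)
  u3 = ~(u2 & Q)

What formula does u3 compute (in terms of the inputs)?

u1 = Q | P
u2 = ~(u1 & P) = ~((Q | P) & P)
u3 = ~(u2 & Q) = ~((~((Q | P) & P)) & Q)

~((~((Q | P) & P)) & Q)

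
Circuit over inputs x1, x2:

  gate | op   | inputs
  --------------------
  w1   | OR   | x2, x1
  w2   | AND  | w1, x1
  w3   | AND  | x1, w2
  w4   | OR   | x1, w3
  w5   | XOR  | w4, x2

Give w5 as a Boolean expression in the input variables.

w1 = x2 OR x1
w2 = w1 AND x1 = (x2 OR x1) AND x1
w3 = x1 AND w2 = x1 AND ((x2 OR x1) AND x1)
w4 = x1 OR w3 = x1 OR (x1 AND ((x2 OR x1) AND x1))
w5 = w4 XOR x2 = (x1 OR (x1 AND ((x2 OR x1) AND x1))) XOR x2

(x1 OR (x1 AND ((x2 OR x1) AND x1))) XOR x2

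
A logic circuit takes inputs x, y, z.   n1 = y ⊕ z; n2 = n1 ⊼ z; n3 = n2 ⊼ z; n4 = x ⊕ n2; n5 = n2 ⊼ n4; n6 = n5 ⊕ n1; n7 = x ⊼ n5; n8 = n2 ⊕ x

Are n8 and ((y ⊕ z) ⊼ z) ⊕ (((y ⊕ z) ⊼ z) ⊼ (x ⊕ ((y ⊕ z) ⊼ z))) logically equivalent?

No

n1 = y ⊕ z
n2 = n1 ⊼ z = (y ⊕ z) ⊼ z
n8 = n2 ⊕ x = ((y ⊕ z) ⊼ z) ⊕ x
At x=0, y=0, z=1: circuit gives 0, formula gives 1.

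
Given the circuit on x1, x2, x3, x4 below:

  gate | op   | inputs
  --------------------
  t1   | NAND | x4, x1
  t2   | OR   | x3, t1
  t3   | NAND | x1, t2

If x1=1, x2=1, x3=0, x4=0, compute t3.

t1 = 0 NAND 1 = 1
t2 = 0 OR 1 = 1
t3 = 1 NAND 1 = 0

0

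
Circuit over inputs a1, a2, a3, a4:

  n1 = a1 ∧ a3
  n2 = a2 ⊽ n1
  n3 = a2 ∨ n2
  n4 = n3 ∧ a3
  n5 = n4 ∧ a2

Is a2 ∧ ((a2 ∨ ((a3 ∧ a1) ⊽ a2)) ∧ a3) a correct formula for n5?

Yes

n1 = a1 ∧ a3
n2 = a2 ⊽ n1 = a2 ⊽ (a1 ∧ a3)
n3 = a2 ∨ n2 = a2 ∨ (a2 ⊽ (a1 ∧ a3))
n4 = n3 ∧ a3 = (a2 ∨ (a2 ⊽ (a1 ∧ a3))) ∧ a3
n5 = n4 ∧ a2 = ((a2 ∨ (a2 ⊽ (a1 ∧ a3))) ∧ a3) ∧ a2
At a1=0, a2=0, a3=0, a4=0: circuit gives 0, formula gives 0.
At a1=0, a2=1, a3=1, a4=0: circuit gives 1, formula gives 1.
Agrees on all 16 inputs.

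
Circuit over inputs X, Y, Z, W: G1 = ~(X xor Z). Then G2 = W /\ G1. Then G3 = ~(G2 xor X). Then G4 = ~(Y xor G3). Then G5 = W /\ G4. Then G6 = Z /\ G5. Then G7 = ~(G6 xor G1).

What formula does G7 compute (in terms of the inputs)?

G1 = ~(X xor Z)
G2 = W /\ G1 = W /\ (~(X xor Z))
G3 = ~(G2 xor X) = ~((W /\ (~(X xor Z))) xor X)
G4 = ~(Y xor G3) = ~(Y xor (~((W /\ (~(X xor Z))) xor X)))
G5 = W /\ G4 = W /\ (~(Y xor (~((W /\ (~(X xor Z))) xor X))))
G6 = Z /\ G5 = Z /\ (W /\ (~(Y xor (~((W /\ (~(X xor Z))) xor X)))))
G7 = ~(G6 xor G1) = ~((Z /\ (W /\ (~(Y xor (~((W /\ (~(X xor Z))) xor X)))))) xor (~(X xor Z)))

~((Z /\ (W /\ (~(Y xor (~((W /\ (~(X xor Z))) xor X)))))) xor (~(X xor Z)))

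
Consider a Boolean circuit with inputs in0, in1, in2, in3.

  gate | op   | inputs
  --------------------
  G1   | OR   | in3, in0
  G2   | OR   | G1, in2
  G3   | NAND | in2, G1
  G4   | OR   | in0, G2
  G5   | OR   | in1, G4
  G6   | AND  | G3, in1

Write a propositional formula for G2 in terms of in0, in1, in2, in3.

G1 = in3 OR in0
G2 = G1 OR in2 = (in3 OR in0) OR in2

(in3 OR in0) OR in2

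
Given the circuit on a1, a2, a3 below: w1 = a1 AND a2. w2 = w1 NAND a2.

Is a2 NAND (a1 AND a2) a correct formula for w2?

w1 = a1 AND a2
w2 = w1 NAND a2 = (a1 AND a2) NAND a2
At a1=1, a2=1, a3=0: circuit gives 0, formula gives 0.
At a1=0, a2=0, a3=0: circuit gives 1, formula gives 1.
Agrees on all 8 inputs.

Yes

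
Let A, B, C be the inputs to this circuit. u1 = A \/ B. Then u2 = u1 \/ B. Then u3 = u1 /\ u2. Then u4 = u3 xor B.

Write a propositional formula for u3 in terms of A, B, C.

(A \/ B) /\ ((A \/ B) \/ B)

u1 = A \/ B
u2 = u1 \/ B = (A \/ B) \/ B
u3 = u1 /\ u2 = (A \/ B) /\ ((A \/ B) \/ B)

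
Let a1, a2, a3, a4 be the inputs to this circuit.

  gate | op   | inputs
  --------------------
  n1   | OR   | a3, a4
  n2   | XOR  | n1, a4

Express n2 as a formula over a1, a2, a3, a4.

n1 = a3 OR a4
n2 = n1 XOR a4 = (a3 OR a4) XOR a4

(a3 OR a4) XOR a4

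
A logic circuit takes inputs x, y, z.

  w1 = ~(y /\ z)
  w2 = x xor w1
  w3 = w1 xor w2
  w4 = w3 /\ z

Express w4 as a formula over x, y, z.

w1 = ~(y /\ z)
w2 = x xor w1 = x xor (~(y /\ z))
w3 = w1 xor w2 = (~(y /\ z)) xor (x xor (~(y /\ z)))
w4 = w3 /\ z = ((~(y /\ z)) xor (x xor (~(y /\ z)))) /\ z

((~(y /\ z)) xor (x xor (~(y /\ z)))) /\ z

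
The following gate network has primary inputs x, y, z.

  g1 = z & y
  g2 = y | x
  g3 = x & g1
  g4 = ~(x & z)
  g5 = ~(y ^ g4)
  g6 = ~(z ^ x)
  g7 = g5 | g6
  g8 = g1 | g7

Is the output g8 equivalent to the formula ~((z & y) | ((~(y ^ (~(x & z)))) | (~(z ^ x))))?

No

g1 = z & y
g4 = ~(x & z)
g5 = ~(y ^ g4) = ~(y ^ (~(x & z)))
g6 = ~(z ^ x)
g7 = g5 | g6 = (~(y ^ (~(x & z)))) | (~(z ^ x))
g8 = g1 | g7 = (z & y) | ((~(y ^ (~(x & z)))) | (~(z ^ x)))
At x=0, y=0, z=0: circuit gives 1, formula gives 0.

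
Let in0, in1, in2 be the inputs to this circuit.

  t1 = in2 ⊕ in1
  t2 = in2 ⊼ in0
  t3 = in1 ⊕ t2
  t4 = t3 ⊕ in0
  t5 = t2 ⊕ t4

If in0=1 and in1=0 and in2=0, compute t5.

1

t2 = 0 ⊼ 1 = 1
t3 = 0 ⊕ 1 = 1
t4 = 1 ⊕ 1 = 0
t5 = 1 ⊕ 0 = 1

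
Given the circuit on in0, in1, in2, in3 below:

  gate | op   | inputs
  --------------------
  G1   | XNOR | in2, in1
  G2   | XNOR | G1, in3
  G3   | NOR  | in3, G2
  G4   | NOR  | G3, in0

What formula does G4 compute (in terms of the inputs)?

G1 = in2 XNOR in1
G2 = G1 XNOR in3 = (in2 XNOR in1) XNOR in3
G3 = in3 NOR G2 = in3 NOR ((in2 XNOR in1) XNOR in3)
G4 = G3 NOR in0 = (in3 NOR ((in2 XNOR in1) XNOR in3)) NOR in0

(in3 NOR ((in2 XNOR in1) XNOR in3)) NOR in0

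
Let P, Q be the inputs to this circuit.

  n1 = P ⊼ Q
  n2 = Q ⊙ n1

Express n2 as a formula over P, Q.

Q ⊙ (P ⊼ Q)

n1 = P ⊼ Q
n2 = Q ⊙ n1 = Q ⊙ (P ⊼ Q)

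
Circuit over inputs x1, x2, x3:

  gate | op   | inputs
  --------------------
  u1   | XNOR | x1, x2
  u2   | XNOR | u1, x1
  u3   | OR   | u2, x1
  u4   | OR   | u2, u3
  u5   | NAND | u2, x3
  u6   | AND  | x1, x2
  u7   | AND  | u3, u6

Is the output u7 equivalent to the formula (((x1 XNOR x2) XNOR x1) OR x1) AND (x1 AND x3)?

u1 = x1 XNOR x2
u2 = u1 XNOR x1 = (x1 XNOR x2) XNOR x1
u3 = u2 OR x1 = ((x1 XNOR x2) XNOR x1) OR x1
u6 = x1 AND x2
u7 = u3 AND u6 = (((x1 XNOR x2) XNOR x1) OR x1) AND (x1 AND x2)
At x1=1, x2=0, x3=1: circuit gives 0, formula gives 1.

No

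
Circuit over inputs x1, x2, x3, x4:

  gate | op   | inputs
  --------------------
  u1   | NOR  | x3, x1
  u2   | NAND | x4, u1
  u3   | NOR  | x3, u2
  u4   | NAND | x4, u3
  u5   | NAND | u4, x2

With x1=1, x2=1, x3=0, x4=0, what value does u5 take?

0

u1 = 0 NOR 1 = 0
u2 = 0 NAND 0 = 1
u3 = 0 NOR 1 = 0
u4 = 0 NAND 0 = 1
u5 = 1 NAND 1 = 0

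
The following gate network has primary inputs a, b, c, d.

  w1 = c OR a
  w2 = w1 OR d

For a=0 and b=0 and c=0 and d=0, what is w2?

w1 = 0 OR 0 = 0
w2 = 0 OR 0 = 0

0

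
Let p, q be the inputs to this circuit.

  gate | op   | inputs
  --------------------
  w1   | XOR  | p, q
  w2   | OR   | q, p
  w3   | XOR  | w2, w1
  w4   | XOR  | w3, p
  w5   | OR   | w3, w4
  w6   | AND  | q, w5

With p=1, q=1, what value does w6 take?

w1 = 1 XOR 1 = 0
w2 = 1 OR 1 = 1
w3 = 1 XOR 0 = 1
w4 = 1 XOR 1 = 0
w5 = 1 OR 0 = 1
w6 = 1 AND 1 = 1

1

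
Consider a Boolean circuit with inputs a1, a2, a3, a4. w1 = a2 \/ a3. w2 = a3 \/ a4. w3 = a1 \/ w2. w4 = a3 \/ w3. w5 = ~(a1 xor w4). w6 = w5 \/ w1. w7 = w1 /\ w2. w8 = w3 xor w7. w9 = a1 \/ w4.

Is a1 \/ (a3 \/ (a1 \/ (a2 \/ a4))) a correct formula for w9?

No

w2 = a3 \/ a4
w3 = a1 \/ w2 = a1 \/ (a3 \/ a4)
w4 = a3 \/ w3 = a3 \/ (a1 \/ (a3 \/ a4))
w9 = a1 \/ w4 = a1 \/ (a3 \/ (a1 \/ (a3 \/ a4)))
At a1=0, a2=1, a3=0, a4=0: circuit gives 0, formula gives 1.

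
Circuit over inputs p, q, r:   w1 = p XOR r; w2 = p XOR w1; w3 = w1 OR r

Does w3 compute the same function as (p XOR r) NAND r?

No

w1 = p XOR r
w3 = w1 OR r = (p XOR r) OR r
At p=0, q=0, r=0: circuit gives 0, formula gives 1.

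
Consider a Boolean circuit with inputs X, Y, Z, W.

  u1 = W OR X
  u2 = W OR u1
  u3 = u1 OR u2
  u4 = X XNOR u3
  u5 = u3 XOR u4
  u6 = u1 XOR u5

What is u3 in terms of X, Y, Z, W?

u1 = W OR X
u2 = W OR u1 = W OR (W OR X)
u3 = u1 OR u2 = (W OR X) OR (W OR (W OR X))

(W OR X) OR (W OR (W OR X))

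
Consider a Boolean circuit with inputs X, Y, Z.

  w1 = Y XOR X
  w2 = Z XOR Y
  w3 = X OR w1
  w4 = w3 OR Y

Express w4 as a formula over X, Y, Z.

w1 = Y XOR X
w3 = X OR w1 = X OR (Y XOR X)
w4 = w3 OR Y = (X OR (Y XOR X)) OR Y

(X OR (Y XOR X)) OR Y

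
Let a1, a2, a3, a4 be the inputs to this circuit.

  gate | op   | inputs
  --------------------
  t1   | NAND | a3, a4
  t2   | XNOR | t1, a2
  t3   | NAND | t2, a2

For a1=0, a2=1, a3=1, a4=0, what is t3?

t1 = 1 NAND 0 = 1
t2 = 1 XNOR 1 = 1
t3 = 1 NAND 1 = 0

0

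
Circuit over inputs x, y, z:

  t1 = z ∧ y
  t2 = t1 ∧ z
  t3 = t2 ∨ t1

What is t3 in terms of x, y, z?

((z ∧ y) ∧ z) ∨ (z ∧ y)

t1 = z ∧ y
t2 = t1 ∧ z = (z ∧ y) ∧ z
t3 = t2 ∨ t1 = ((z ∧ y) ∧ z) ∨ (z ∧ y)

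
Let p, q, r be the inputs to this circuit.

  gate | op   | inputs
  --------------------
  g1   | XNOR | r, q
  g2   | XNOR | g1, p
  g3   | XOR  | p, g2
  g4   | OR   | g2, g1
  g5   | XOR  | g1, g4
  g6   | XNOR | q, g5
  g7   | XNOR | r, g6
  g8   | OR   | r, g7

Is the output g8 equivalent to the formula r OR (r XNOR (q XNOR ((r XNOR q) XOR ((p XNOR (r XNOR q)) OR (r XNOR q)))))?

g1 = r XNOR q
g2 = g1 XNOR p = (r XNOR q) XNOR p
g4 = g2 OR g1 = ((r XNOR q) XNOR p) OR (r XNOR q)
g5 = g1 XOR g4 = (r XNOR q) XOR (((r XNOR q) XNOR p) OR (r XNOR q))
g6 = q XNOR g5 = q XNOR ((r XNOR q) XOR (((r XNOR q) XNOR p) OR (r XNOR q)))
g7 = r XNOR g6 = r XNOR (q XNOR ((r XNOR q) XOR (((r XNOR q) XNOR p) OR (r XNOR q))))
g8 = r OR g7 = r OR (r XNOR (q XNOR ((r XNOR q) XOR (((r XNOR q) XNOR p) OR (r XNOR q)))))
At p=0, q=0, r=0: circuit gives 0, formula gives 0.
At p=0, q=0, r=1: circuit gives 1, formula gives 1.
Agrees on all 8 inputs.

Yes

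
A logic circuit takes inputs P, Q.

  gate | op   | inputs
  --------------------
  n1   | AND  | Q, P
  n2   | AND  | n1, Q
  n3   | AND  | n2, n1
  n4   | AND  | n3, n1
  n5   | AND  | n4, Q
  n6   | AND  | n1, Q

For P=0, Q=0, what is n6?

n1 = 0 AND 0 = 0
n6 = 0 AND 0 = 0

0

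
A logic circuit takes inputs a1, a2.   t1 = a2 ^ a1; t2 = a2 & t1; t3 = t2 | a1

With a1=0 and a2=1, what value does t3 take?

1

t1 = 1 ^ 0 = 1
t2 = 1 & 1 = 1
t3 = 1 | 0 = 1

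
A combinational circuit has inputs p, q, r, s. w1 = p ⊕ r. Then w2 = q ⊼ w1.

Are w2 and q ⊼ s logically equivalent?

No

w1 = p ⊕ r
w2 = q ⊼ w1 = q ⊼ (p ⊕ r)
At p=0, q=1, r=0, s=1: circuit gives 1, formula gives 0.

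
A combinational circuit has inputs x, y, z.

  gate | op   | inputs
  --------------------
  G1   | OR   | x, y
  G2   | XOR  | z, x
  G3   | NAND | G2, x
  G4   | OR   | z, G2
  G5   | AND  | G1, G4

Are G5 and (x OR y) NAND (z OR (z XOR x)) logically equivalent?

No

G1 = x OR y
G2 = z XOR x
G4 = z OR G2 = z OR (z XOR x)
G5 = G1 AND G4 = (x OR y) AND (z OR (z XOR x))
At x=0, y=0, z=0: circuit gives 0, formula gives 1.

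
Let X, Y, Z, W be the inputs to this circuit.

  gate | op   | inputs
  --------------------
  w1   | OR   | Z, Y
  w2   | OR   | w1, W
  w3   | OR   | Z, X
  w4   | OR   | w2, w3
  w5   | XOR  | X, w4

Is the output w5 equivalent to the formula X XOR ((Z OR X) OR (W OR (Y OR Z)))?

Yes

w1 = Z OR Y
w2 = w1 OR W = (Z OR Y) OR W
w3 = Z OR X
w4 = w2 OR w3 = ((Z OR Y) OR W) OR (Z OR X)
w5 = X XOR w4 = X XOR (((Z OR Y) OR W) OR (Z OR X))
At X=0, Y=0, Z=0, W=0: circuit gives 0, formula gives 0.
At X=0, Y=0, Z=0, W=1: circuit gives 1, formula gives 1.
Agrees on all 16 inputs.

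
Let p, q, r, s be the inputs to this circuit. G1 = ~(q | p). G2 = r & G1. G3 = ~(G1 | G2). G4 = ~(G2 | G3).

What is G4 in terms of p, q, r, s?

~((r & (~(q | p))) | (~((~(q | p)) | (r & (~(q | p))))))

G1 = ~(q | p)
G2 = r & G1 = r & (~(q | p))
G3 = ~(G1 | G2) = ~((~(q | p)) | (r & (~(q | p))))
G4 = ~(G2 | G3) = ~((r & (~(q | p))) | (~((~(q | p)) | (r & (~(q | p))))))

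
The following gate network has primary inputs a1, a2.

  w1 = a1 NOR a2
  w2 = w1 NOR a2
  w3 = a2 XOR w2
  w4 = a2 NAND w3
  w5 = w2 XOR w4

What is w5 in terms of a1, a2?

w1 = a1 NOR a2
w2 = w1 NOR a2 = (a1 NOR a2) NOR a2
w3 = a2 XOR w2 = a2 XOR ((a1 NOR a2) NOR a2)
w4 = a2 NAND w3 = a2 NAND (a2 XOR ((a1 NOR a2) NOR a2))
w5 = w2 XOR w4 = ((a1 NOR a2) NOR a2) XOR (a2 NAND (a2 XOR ((a1 NOR a2) NOR a2)))

((a1 NOR a2) NOR a2) XOR (a2 NAND (a2 XOR ((a1 NOR a2) NOR a2)))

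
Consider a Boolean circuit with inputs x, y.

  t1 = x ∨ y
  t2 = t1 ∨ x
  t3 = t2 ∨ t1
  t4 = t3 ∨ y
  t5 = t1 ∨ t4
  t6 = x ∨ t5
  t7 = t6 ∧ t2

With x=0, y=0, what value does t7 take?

0

t1 = 0 ∨ 0 = 0
t2 = 0 ∨ 0 = 0
t3 = 0 ∨ 0 = 0
t4 = 0 ∨ 0 = 0
t5 = 0 ∨ 0 = 0
t6 = 0 ∨ 0 = 0
t7 = 0 ∧ 0 = 0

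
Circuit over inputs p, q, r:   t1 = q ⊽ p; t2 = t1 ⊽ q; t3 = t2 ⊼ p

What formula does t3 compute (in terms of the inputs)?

t1 = q ⊽ p
t2 = t1 ⊽ q = (q ⊽ p) ⊽ q
t3 = t2 ⊼ p = ((q ⊽ p) ⊽ q) ⊼ p

((q ⊽ p) ⊽ q) ⊼ p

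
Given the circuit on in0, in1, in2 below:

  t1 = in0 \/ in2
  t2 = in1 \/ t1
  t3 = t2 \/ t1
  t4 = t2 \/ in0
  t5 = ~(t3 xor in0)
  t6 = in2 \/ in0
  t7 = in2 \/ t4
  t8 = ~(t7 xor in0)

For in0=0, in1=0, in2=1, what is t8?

0

t1 = 0 \/ 1 = 1
t2 = 0 \/ 1 = 1
t4 = 1 \/ 0 = 1
t7 = 1 \/ 1 = 1
t8 = ~(1 xor 0) = 0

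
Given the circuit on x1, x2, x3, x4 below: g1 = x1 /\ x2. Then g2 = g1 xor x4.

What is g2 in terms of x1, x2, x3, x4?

g1 = x1 /\ x2
g2 = g1 xor x4 = (x1 /\ x2) xor x4

(x1 /\ x2) xor x4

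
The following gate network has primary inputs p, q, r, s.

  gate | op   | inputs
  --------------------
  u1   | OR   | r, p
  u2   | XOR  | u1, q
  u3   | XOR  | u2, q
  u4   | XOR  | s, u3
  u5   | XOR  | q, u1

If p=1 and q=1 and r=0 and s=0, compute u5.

u1 = 0 OR 1 = 1
u5 = 1 XOR 1 = 0

0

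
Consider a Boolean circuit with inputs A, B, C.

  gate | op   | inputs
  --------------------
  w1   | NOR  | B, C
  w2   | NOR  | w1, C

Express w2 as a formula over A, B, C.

(B NOR C) NOR C

w1 = B NOR C
w2 = w1 NOR C = (B NOR C) NOR C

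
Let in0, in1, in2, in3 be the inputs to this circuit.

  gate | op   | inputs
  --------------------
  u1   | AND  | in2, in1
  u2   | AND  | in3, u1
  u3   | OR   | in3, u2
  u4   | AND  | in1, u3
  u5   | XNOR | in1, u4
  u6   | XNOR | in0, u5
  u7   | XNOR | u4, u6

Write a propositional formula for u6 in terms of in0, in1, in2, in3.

u1 = in2 AND in1
u2 = in3 AND u1 = in3 AND (in2 AND in1)
u3 = in3 OR u2 = in3 OR (in3 AND (in2 AND in1))
u4 = in1 AND u3 = in1 AND (in3 OR (in3 AND (in2 AND in1)))
u5 = in1 XNOR u4 = in1 XNOR (in1 AND (in3 OR (in3 AND (in2 AND in1))))
u6 = in0 XNOR u5 = in0 XNOR (in1 XNOR (in1 AND (in3 OR (in3 AND (in2 AND in1)))))

in0 XNOR (in1 XNOR (in1 AND (in3 OR (in3 AND (in2 AND in1)))))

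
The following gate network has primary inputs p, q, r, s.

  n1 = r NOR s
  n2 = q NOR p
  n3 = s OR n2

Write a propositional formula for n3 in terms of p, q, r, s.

n2 = q NOR p
n3 = s OR n2 = s OR (q NOR p)

s OR (q NOR p)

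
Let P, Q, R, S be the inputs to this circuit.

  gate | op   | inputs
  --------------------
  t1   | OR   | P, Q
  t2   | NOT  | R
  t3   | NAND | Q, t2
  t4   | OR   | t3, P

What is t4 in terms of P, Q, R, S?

t2 = NOT R
t3 = Q NAND t2 = Q NAND NOT R
t4 = t3 OR P = (Q NAND NOT R) OR P

(Q NAND NOT R) OR P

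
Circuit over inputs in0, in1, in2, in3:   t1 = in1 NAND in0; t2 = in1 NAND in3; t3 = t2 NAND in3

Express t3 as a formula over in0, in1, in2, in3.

(in1 NAND in3) NAND in3

t2 = in1 NAND in3
t3 = t2 NAND in3 = (in1 NAND in3) NAND in3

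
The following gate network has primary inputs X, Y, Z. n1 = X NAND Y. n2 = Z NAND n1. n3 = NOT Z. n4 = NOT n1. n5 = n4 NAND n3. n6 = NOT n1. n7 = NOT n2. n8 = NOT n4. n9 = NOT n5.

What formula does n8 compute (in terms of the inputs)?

NOT NOT (X NAND Y)

n1 = X NAND Y
n4 = NOT n1 = NOT (X NAND Y)
n8 = NOT n4 = NOT NOT (X NAND Y)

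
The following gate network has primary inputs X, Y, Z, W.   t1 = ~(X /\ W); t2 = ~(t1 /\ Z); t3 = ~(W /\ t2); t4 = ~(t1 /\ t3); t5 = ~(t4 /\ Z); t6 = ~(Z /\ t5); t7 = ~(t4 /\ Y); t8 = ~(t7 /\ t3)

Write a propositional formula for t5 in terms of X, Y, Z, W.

t1 = ~(X /\ W)
t2 = ~(t1 /\ Z) = ~((~(X /\ W)) /\ Z)
t3 = ~(W /\ t2) = ~(W /\ (~((~(X /\ W)) /\ Z)))
t4 = ~(t1 /\ t3) = ~((~(X /\ W)) /\ (~(W /\ (~((~(X /\ W)) /\ Z)))))
t5 = ~(t4 /\ Z) = ~((~((~(X /\ W)) /\ (~(W /\ (~((~(X /\ W)) /\ Z)))))) /\ Z)

~((~((~(X /\ W)) /\ (~(W /\ (~((~(X /\ W)) /\ Z)))))) /\ Z)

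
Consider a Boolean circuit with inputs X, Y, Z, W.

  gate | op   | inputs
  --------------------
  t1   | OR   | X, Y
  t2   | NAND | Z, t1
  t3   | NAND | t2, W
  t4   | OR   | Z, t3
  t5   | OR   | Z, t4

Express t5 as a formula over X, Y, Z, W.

Z OR (Z OR ((Z NAND (X OR Y)) NAND W))

t1 = X OR Y
t2 = Z NAND t1 = Z NAND (X OR Y)
t3 = t2 NAND W = (Z NAND (X OR Y)) NAND W
t4 = Z OR t3 = Z OR ((Z NAND (X OR Y)) NAND W)
t5 = Z OR t4 = Z OR (Z OR ((Z NAND (X OR Y)) NAND W))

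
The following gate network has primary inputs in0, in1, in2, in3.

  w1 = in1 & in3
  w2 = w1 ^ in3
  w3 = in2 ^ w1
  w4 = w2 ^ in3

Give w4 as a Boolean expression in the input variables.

w1 = in1 & in3
w2 = w1 ^ in3 = (in1 & in3) ^ in3
w4 = w2 ^ in3 = ((in1 & in3) ^ in3) ^ in3

((in1 & in3) ^ in3) ^ in3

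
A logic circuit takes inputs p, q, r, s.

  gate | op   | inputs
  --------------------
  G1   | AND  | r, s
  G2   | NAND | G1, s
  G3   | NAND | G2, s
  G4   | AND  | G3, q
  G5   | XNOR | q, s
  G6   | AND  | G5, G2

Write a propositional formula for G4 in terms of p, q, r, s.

G1 = r AND s
G2 = G1 NAND s = (r AND s) NAND s
G3 = G2 NAND s = ((r AND s) NAND s) NAND s
G4 = G3 AND q = (((r AND s) NAND s) NAND s) AND q

(((r AND s) NAND s) NAND s) AND q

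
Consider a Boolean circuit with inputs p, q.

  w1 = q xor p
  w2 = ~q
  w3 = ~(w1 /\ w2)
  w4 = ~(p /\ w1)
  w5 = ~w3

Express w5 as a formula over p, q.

w1 = q xor p
w2 = ~q
w3 = ~(w1 /\ w2) = ~((q xor p) /\ ~q)
w5 = ~w3 = ~(~((q xor p) /\ ~q))

~(~((q xor p) /\ ~q))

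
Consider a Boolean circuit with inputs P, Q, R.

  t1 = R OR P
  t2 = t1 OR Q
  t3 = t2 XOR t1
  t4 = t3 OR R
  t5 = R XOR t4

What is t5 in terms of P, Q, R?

R XOR ((((R OR P) OR Q) XOR (R OR P)) OR R)

t1 = R OR P
t2 = t1 OR Q = (R OR P) OR Q
t3 = t2 XOR t1 = ((R OR P) OR Q) XOR (R OR P)
t4 = t3 OR R = (((R OR P) OR Q) XOR (R OR P)) OR R
t5 = R XOR t4 = R XOR ((((R OR P) OR Q) XOR (R OR P)) OR R)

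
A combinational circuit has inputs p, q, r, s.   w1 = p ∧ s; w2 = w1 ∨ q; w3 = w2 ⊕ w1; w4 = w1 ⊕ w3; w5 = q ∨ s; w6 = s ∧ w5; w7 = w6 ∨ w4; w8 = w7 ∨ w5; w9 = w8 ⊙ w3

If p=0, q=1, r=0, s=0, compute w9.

w1 = 0 ∧ 0 = 0
w2 = 0 ∨ 1 = 1
w3 = 1 ⊕ 0 = 1
w4 = 0 ⊕ 1 = 1
w5 = 1 ∨ 0 = 1
w6 = 0 ∧ 1 = 0
w7 = 0 ∨ 1 = 1
w8 = 1 ∨ 1 = 1
w9 = 1 ⊙ 1 = 1

1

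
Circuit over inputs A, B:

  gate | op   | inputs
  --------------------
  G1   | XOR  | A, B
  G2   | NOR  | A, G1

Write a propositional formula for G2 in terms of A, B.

A NOR (A XOR B)

G1 = A XOR B
G2 = A NOR G1 = A NOR (A XOR B)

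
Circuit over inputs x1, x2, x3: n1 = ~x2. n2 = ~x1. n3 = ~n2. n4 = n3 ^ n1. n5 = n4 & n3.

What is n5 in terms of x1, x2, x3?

(~~x1 ^ ~x2) & ~~x1

n1 = ~x2
n2 = ~x1
n3 = ~n2 = ~~x1
n4 = n3 ^ n1 = ~~x1 ^ ~x2
n5 = n4 & n3 = (~~x1 ^ ~x2) & ~~x1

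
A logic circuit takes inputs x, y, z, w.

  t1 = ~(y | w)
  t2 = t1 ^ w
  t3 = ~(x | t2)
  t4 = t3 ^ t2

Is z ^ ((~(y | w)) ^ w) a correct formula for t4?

t1 = ~(y | w)
t2 = t1 ^ w = (~(y | w)) ^ w
t3 = ~(x | t2) = ~(x | ((~(y | w)) ^ w))
t4 = t3 ^ t2 = (~(x | ((~(y | w)) ^ w))) ^ ((~(y | w)) ^ w)
At x=0, y=0, z=1, w=0: circuit gives 1, formula gives 0.

No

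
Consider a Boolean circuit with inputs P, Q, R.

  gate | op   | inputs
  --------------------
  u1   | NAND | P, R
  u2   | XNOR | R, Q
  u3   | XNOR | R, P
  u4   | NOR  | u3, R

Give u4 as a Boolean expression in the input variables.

(R XNOR P) NOR R

u3 = R XNOR P
u4 = u3 NOR R = (R XNOR P) NOR R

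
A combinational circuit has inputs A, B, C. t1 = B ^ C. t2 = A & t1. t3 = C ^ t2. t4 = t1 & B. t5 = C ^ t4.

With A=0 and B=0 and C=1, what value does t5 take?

1

t1 = 0 ^ 1 = 1
t4 = 1 & 0 = 0
t5 = 1 ^ 0 = 1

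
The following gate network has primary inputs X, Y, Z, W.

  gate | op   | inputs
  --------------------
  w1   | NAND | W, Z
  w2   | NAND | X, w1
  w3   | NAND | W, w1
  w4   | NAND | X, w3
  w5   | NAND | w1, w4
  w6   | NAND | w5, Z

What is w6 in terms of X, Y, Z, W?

((W NAND Z) NAND (X NAND (W NAND (W NAND Z)))) NAND Z

w1 = W NAND Z
w3 = W NAND w1 = W NAND (W NAND Z)
w4 = X NAND w3 = X NAND (W NAND (W NAND Z))
w5 = w1 NAND w4 = (W NAND Z) NAND (X NAND (W NAND (W NAND Z)))
w6 = w5 NAND Z = ((W NAND Z) NAND (X NAND (W NAND (W NAND Z)))) NAND Z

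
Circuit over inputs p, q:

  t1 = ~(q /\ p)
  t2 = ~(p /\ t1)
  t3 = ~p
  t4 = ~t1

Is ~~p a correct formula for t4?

No

t1 = ~(q /\ p)
t4 = ~t1 = ~(~(q /\ p))
At p=1, q=0: circuit gives 0, formula gives 1.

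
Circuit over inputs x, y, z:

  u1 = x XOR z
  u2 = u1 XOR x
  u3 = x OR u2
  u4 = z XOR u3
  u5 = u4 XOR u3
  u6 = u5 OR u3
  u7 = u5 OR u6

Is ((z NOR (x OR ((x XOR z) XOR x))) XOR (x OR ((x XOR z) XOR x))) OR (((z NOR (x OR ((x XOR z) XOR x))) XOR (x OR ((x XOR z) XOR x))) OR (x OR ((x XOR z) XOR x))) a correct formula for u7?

u1 = x XOR z
u2 = u1 XOR x = (x XOR z) XOR x
u3 = x OR u2 = x OR ((x XOR z) XOR x)
u4 = z XOR u3 = z XOR (x OR ((x XOR z) XOR x))
u5 = u4 XOR u3 = (z XOR (x OR ((x XOR z) XOR x))) XOR (x OR ((x XOR z) XOR x))
u6 = u5 OR u3 = ((z XOR (x OR ((x XOR z) XOR x))) XOR (x OR ((x XOR z) XOR x))) OR (x OR ((x XOR z) XOR x))
u7 = u5 OR u6 = ((z XOR (x OR ((x XOR z) XOR x))) XOR (x OR ((x XOR z) XOR x))) OR (((z XOR (x OR ((x XOR z) XOR x))) XOR (x OR ((x XOR z) XOR x))) OR (x OR ((x XOR z) XOR x)))
At x=0, y=0, z=0: circuit gives 0, formula gives 1.

No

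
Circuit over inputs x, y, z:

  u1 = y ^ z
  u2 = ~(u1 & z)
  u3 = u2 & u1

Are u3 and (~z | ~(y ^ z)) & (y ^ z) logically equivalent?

u1 = y ^ z
u2 = ~(u1 & z) = ~((y ^ z) & z)
u3 = u2 & u1 = (~((y ^ z) & z)) & (y ^ z)
At x=0, y=0, z=0: circuit gives 0, formula gives 0.
At x=0, y=1, z=0: circuit gives 1, formula gives 1.
Agrees on all 8 inputs.

Yes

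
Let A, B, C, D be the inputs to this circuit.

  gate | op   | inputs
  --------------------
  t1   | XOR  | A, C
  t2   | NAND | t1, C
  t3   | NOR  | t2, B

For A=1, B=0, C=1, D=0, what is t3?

t1 = 1 XOR 1 = 0
t2 = 0 NAND 1 = 1
t3 = 1 NOR 0 = 0

0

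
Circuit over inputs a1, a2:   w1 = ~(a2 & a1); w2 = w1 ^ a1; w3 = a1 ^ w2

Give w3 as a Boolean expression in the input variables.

w1 = ~(a2 & a1)
w2 = w1 ^ a1 = (~(a2 & a1)) ^ a1
w3 = a1 ^ w2 = a1 ^ ((~(a2 & a1)) ^ a1)

a1 ^ ((~(a2 & a1)) ^ a1)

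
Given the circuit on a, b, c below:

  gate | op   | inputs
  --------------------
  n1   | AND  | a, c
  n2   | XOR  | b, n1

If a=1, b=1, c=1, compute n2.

0

n1 = 1 AND 1 = 1
n2 = 1 XOR 1 = 0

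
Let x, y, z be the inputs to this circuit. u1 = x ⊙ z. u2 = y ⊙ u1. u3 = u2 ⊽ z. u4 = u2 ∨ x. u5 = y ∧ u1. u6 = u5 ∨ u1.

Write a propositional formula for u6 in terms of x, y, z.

u1 = x ⊙ z
u5 = y ∧ u1 = y ∧ (x ⊙ z)
u6 = u5 ∨ u1 = (y ∧ (x ⊙ z)) ∨ (x ⊙ z)

(y ∧ (x ⊙ z)) ∨ (x ⊙ z)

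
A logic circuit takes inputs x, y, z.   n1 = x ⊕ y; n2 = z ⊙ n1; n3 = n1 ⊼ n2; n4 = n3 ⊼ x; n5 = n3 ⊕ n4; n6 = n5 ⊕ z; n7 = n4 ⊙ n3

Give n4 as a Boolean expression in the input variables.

((x ⊕ y) ⊼ (z ⊙ (x ⊕ y))) ⊼ x

n1 = x ⊕ y
n2 = z ⊙ n1 = z ⊙ (x ⊕ y)
n3 = n1 ⊼ n2 = (x ⊕ y) ⊼ (z ⊙ (x ⊕ y))
n4 = n3 ⊼ x = ((x ⊕ y) ⊼ (z ⊙ (x ⊕ y))) ⊼ x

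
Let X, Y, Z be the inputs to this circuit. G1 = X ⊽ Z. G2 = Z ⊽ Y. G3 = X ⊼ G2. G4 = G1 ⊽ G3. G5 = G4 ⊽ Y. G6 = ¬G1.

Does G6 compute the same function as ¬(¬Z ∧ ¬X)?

Yes

G1 = X ⊽ Z
G6 = ¬G1 = ¬(X ⊽ Z)
At X=0, Y=0, Z=0: circuit gives 0, formula gives 0.
At X=0, Y=0, Z=1: circuit gives 1, formula gives 1.
Agrees on all 8 inputs.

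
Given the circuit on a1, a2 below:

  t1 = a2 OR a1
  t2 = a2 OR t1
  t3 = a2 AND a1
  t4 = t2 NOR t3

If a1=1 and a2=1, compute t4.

t1 = 1 OR 1 = 1
t2 = 1 OR 1 = 1
t3 = 1 AND 1 = 1
t4 = 1 NOR 1 = 0

0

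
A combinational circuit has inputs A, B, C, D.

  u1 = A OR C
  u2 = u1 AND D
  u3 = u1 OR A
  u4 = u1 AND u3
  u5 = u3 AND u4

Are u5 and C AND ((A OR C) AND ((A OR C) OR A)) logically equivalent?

u1 = A OR C
u3 = u1 OR A = (A OR C) OR A
u4 = u1 AND u3 = (A OR C) AND ((A OR C) OR A)
u5 = u3 AND u4 = ((A OR C) OR A) AND ((A OR C) AND ((A OR C) OR A))
At A=1, B=0, C=0, D=0: circuit gives 1, formula gives 0.

No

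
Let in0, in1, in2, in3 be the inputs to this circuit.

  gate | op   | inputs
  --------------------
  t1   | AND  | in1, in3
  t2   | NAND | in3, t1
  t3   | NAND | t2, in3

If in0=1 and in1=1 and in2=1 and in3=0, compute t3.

t1 = 1 AND 0 = 0
t2 = 0 NAND 0 = 1
t3 = 1 NAND 0 = 1

1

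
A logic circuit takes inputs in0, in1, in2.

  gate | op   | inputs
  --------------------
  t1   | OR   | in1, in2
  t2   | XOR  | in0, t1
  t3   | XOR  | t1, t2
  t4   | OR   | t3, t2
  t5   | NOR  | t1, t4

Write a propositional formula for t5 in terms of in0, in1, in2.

(in1 OR in2) NOR (((in1 OR in2) XOR (in0 XOR (in1 OR in2))) OR (in0 XOR (in1 OR in2)))

t1 = in1 OR in2
t2 = in0 XOR t1 = in0 XOR (in1 OR in2)
t3 = t1 XOR t2 = (in1 OR in2) XOR (in0 XOR (in1 OR in2))
t4 = t3 OR t2 = ((in1 OR in2) XOR (in0 XOR (in1 OR in2))) OR (in0 XOR (in1 OR in2))
t5 = t1 NOR t4 = (in1 OR in2) NOR (((in1 OR in2) XOR (in0 XOR (in1 OR in2))) OR (in0 XOR (in1 OR in2)))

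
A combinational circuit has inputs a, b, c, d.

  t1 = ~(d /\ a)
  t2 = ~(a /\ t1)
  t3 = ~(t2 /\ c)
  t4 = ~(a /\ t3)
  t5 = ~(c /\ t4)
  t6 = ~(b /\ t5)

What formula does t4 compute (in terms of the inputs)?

t1 = ~(d /\ a)
t2 = ~(a /\ t1) = ~(a /\ (~(d /\ a)))
t3 = ~(t2 /\ c) = ~((~(a /\ (~(d /\ a)))) /\ c)
t4 = ~(a /\ t3) = ~(a /\ (~((~(a /\ (~(d /\ a)))) /\ c)))

~(a /\ (~((~(a /\ (~(d /\ a)))) /\ c)))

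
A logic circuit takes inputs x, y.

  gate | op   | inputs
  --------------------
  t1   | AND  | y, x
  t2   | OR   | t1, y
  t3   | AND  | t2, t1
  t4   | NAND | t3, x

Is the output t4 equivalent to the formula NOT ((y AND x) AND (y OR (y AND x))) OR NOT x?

Yes

t1 = y AND x
t2 = t1 OR y = (y AND x) OR y
t3 = t2 AND t1 = ((y AND x) OR y) AND (y AND x)
t4 = t3 NAND x = (((y AND x) OR y) AND (y AND x)) NAND x
At x=1, y=1: circuit gives 0, formula gives 0.
At x=0, y=0: circuit gives 1, formula gives 1.
Agrees on all 4 inputs.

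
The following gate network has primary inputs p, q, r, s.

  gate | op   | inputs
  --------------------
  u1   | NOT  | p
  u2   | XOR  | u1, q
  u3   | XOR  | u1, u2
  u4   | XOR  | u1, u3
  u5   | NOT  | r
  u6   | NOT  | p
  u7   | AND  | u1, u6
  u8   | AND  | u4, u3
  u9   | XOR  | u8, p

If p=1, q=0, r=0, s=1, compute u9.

u1 = NOT 1 = 0
u2 = 0 XOR 0 = 0
u3 = 0 XOR 0 = 0
u4 = 0 XOR 0 = 0
u8 = 0 AND 0 = 0
u9 = 0 XOR 1 = 1

1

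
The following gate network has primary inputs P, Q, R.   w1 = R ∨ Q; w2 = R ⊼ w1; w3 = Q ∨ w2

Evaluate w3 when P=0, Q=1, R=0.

1

w1 = 0 ∨ 1 = 1
w2 = 0 ⊼ 1 = 1
w3 = 1 ∨ 1 = 1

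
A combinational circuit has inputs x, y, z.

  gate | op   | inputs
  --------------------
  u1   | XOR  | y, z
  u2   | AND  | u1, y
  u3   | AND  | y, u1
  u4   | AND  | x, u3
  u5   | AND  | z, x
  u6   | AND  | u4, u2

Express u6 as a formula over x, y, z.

(x AND (y AND (y XOR z))) AND ((y XOR z) AND y)

u1 = y XOR z
u2 = u1 AND y = (y XOR z) AND y
u3 = y AND u1 = y AND (y XOR z)
u4 = x AND u3 = x AND (y AND (y XOR z))
u6 = u4 AND u2 = (x AND (y AND (y XOR z))) AND ((y XOR z) AND y)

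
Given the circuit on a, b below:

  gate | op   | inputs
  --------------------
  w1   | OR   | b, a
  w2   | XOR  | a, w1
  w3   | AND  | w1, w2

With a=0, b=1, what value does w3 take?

1

w1 = 1 OR 0 = 1
w2 = 0 XOR 1 = 1
w3 = 1 AND 1 = 1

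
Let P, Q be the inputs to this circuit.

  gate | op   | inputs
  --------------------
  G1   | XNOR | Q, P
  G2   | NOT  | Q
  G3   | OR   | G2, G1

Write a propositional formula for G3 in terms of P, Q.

G1 = Q XNOR P
G2 = NOT Q
G3 = G2 OR G1 = NOT Q OR (Q XNOR P)

NOT Q OR (Q XNOR P)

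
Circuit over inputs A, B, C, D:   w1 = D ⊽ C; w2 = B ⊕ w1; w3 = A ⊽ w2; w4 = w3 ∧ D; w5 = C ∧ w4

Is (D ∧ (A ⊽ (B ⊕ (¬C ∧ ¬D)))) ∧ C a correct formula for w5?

w1 = D ⊽ C
w2 = B ⊕ w1 = B ⊕ (D ⊽ C)
w3 = A ⊽ w2 = A ⊽ (B ⊕ (D ⊽ C))
w4 = w3 ∧ D = (A ⊽ (B ⊕ (D ⊽ C))) ∧ D
w5 = C ∧ w4 = C ∧ ((A ⊽ (B ⊕ (D ⊽ C))) ∧ D)
At A=0, B=0, C=0, D=0: circuit gives 0, formula gives 0.
At A=0, B=0, C=1, D=1: circuit gives 1, formula gives 1.
Agrees on all 16 inputs.

Yes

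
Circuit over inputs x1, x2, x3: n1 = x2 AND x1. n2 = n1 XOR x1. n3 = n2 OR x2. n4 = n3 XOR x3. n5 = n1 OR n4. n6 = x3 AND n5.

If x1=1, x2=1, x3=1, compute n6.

n1 = 1 AND 1 = 1
n2 = 1 XOR 1 = 0
n3 = 0 OR 1 = 1
n4 = 1 XOR 1 = 0
n5 = 1 OR 0 = 1
n6 = 1 AND 1 = 1

1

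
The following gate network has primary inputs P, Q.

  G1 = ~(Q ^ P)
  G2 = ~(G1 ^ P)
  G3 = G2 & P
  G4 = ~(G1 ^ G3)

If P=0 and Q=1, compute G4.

G1 = ~(1 ^ 0) = 0
G2 = ~(0 ^ 0) = 1
G3 = 1 & 0 = 0
G4 = ~(0 ^ 0) = 1

1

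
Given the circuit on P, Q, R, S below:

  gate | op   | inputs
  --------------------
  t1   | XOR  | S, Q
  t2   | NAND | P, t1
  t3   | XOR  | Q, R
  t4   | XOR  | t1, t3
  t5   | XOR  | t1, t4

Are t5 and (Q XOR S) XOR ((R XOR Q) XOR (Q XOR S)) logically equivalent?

t1 = S XOR Q
t3 = Q XOR R
t4 = t1 XOR t3 = (S XOR Q) XOR (Q XOR R)
t5 = t1 XOR t4 = (S XOR Q) XOR ((S XOR Q) XOR (Q XOR R))
At P=0, Q=0, R=0, S=0: circuit gives 0, formula gives 0.
At P=0, Q=0, R=1, S=0: circuit gives 1, formula gives 1.
Agrees on all 16 inputs.

Yes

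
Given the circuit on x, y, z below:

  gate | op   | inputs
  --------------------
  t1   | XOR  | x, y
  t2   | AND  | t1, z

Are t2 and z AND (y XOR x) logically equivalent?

t1 = x XOR y
t2 = t1 AND z = (x XOR y) AND z
At x=0, y=0, z=0: circuit gives 0, formula gives 0.
At x=0, y=1, z=1: circuit gives 1, formula gives 1.
Agrees on all 8 inputs.

Yes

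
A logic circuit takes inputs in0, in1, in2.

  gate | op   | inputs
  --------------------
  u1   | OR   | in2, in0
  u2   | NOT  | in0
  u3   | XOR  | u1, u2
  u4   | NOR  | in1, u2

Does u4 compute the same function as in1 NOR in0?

u2 = NOT in0
u4 = in1 NOR u2 = in1 NOR NOT in0
At in0=0, in1=0, in2=0: circuit gives 0, formula gives 1.

No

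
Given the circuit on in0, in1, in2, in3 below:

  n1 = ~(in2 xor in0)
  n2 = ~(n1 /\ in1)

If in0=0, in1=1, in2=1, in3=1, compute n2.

n1 = ~(1 xor 0) = 0
n2 = ~(0 /\ 1) = 1

1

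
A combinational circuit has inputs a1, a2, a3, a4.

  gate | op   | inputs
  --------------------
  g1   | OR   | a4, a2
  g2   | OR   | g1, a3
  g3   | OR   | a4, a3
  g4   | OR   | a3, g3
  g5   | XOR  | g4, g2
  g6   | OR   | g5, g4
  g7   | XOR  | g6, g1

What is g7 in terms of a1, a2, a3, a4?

g1 = a4 OR a2
g2 = g1 OR a3 = (a4 OR a2) OR a3
g3 = a4 OR a3
g4 = a3 OR g3 = a3 OR (a4 OR a3)
g5 = g4 XOR g2 = (a3 OR (a4 OR a3)) XOR ((a4 OR a2) OR a3)
g6 = g5 OR g4 = ((a3 OR (a4 OR a3)) XOR ((a4 OR a2) OR a3)) OR (a3 OR (a4 OR a3))
g7 = g6 XOR g1 = (((a3 OR (a4 OR a3)) XOR ((a4 OR a2) OR a3)) OR (a3 OR (a4 OR a3))) XOR (a4 OR a2)

(((a3 OR (a4 OR a3)) XOR ((a4 OR a2) OR a3)) OR (a3 OR (a4 OR a3))) XOR (a4 OR a2)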